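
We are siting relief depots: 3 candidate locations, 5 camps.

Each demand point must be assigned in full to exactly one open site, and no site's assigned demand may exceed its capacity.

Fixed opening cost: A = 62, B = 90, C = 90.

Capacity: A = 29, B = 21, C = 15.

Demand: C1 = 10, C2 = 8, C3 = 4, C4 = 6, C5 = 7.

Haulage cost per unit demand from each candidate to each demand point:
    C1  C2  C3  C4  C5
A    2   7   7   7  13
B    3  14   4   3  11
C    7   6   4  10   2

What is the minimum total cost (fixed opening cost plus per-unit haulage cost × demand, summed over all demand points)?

300

Open {A, C}; cheapest assignment that respects the capacities:
  A (cap 29, load 24): C1, C2, C4 — cost 10×2 + 8×7 + 6×7 = 118
  C (cap 15, load 11): C3, C5 — cost 4×4 + 7×2 = 30
  Shipping 148, fixed 152 → total 300.
  Any other capacity-feasible assignment to {A, C} ships for at least 148.
Compare {B, C}: its best feasible assignment gives total 306.
Compare {A, B}: its best feasible assignment gives total 339.
Every other set of open sites that can feasibly serve all demand totals ≥ 306 even under its best assignment. Minimum: 300.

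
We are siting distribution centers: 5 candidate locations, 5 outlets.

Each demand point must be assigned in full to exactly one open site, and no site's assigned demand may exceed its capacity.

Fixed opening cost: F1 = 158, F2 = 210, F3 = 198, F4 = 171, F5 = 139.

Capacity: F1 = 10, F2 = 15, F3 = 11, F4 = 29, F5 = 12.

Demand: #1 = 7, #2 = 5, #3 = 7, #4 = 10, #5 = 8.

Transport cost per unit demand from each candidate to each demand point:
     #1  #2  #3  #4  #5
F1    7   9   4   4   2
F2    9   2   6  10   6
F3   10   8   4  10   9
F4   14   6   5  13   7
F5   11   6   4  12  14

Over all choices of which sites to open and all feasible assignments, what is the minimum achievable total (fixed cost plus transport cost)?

588

Open {F1, F4}; cheapest assignment that respects the capacities:
  F1 (cap 10, load 10): #4 — cost 10×4 = 40
  F4 (cap 29, load 27): #1, #2, #3, #5 — cost 7×14 + 5×6 + 7×5 + 8×7 = 219
  Shipping 259, fixed 329 → total 588.
  Any other capacity-feasible assignment to {F1, F4} ships for at least 259.
Compare {F4, F5}: its best feasible assignment gives total 638.
Compare {F2, F4}: its best feasible assignment gives total 675.
Every other set of open sites that can feasibly serve all demand totals ≥ 638 even under its best assignment. Minimum: 588.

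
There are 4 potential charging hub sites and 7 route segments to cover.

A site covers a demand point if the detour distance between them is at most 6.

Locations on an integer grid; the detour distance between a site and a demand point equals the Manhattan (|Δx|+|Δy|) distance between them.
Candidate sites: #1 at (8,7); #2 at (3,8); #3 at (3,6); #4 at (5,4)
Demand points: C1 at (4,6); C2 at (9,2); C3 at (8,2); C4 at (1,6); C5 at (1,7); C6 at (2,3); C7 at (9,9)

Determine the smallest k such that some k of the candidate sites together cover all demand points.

Coverage sets (demand points within 6 of each site):
  #1: {C1, C2, C3, C7}
  #2: {C1, C4, C5, C6}
  #3: {C1, C4, C5, C6}
  #4: {C1, C2, C3, C4, C6}
No single site covers all 7 demand points.
But {#1, #2} covers everything, so the minimum is 2.

2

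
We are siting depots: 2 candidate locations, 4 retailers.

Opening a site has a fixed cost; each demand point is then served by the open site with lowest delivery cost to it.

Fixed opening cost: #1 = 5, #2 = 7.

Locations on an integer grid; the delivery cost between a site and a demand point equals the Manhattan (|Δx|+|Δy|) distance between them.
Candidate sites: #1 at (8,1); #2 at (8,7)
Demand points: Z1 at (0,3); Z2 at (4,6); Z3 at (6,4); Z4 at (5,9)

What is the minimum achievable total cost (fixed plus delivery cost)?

34

Open {#2}: assign each demand point to its cheapest open site.
  Z1→#2 12, Z2→#2 5, Z3→#2 5, Z4→#2 5
  delivery cost 27, fixed 7 → total 34.
Compare {#1, #2}: delivery cost 25 + fixed 12 = 37.
Compare {#1}: delivery cost 35 + fixed 5 = 40.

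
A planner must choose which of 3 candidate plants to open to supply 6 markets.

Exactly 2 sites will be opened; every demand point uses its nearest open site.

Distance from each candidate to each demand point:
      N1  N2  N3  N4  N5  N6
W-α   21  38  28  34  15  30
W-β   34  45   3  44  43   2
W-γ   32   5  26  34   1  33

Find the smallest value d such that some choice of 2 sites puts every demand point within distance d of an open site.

34

Open {W-α, W-γ}.
  Farthest demand point is N4 at distance 34 (to W-α); all others are ≤ 34.
With {W-β, W-γ} the worst case is 34.
With {W-α, W-β} the worst case is 38.
No size-2 selection achieves below 34.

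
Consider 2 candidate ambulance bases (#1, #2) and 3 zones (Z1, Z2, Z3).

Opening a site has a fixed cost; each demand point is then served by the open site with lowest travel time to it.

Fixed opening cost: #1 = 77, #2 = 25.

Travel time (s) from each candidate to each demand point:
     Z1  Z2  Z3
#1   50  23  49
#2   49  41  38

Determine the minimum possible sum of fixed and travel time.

Open {#2}: assign each demand point to its cheapest open site.
  Z1→#2 49, Z2→#2 41, Z3→#2 38
  travel time 128, fixed 25 → total 153.
Compare {#1}: travel time 122 + fixed 77 = 199.
Compare {#1, #2}: travel time 110 + fixed 102 = 212.

153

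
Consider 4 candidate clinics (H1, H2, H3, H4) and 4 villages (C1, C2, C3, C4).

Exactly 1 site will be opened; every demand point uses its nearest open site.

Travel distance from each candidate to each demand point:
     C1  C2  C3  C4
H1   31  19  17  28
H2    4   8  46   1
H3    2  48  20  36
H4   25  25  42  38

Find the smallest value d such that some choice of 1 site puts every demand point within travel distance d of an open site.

Open {H1}.
  Farthest demand point is C1 at travel distance 31 (to H1); all others are ≤ 31.
With {H4} the worst case is 42.
With {H2} the worst case is 46.
No size-1 selection achieves below 31.

31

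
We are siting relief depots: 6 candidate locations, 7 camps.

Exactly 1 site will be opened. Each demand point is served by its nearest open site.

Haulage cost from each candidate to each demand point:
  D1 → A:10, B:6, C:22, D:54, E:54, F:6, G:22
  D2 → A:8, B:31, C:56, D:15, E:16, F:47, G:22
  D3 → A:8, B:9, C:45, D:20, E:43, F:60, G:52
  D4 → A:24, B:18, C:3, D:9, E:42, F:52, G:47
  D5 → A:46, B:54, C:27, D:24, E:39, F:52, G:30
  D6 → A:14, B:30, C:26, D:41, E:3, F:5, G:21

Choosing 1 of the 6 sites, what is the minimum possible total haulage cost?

Open {D6}.
  A→D6 14, B→D6 30, C→D6 26, D→D6 41, E→D6 3, F→D6 5, G→D6 21  ⇒ total 140.
Compare {D1}: total 174.
Compare {D2}: total 195.
No size-1 selection does better; minimum is 140.

140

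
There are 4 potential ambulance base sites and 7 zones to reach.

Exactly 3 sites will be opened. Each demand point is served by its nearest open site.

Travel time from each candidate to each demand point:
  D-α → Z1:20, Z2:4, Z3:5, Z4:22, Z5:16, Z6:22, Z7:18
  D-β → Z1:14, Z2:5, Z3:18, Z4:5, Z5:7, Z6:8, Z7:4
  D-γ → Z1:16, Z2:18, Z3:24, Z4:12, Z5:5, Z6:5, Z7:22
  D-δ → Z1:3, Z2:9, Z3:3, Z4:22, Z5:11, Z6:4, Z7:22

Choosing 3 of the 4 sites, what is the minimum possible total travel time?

29

Open {D-β, D-γ, D-δ}.
  Z1→D-δ 3, Z2→D-β 5, Z3→D-δ 3, Z4→D-β 5, Z5→D-γ 5, Z6→D-δ 4, Z7→D-β 4  ⇒ total 29.
Compare {D-α, D-β, D-δ}: total 30.
Compare {D-α, D-β, D-γ}: total 42.
No size-3 selection does better; minimum is 29.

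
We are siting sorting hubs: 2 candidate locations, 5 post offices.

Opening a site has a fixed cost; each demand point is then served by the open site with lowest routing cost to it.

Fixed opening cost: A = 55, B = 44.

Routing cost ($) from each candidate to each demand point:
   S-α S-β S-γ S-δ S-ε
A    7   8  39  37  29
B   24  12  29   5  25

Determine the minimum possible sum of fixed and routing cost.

139

Open {B}: assign each demand point to its cheapest open site.
  S-α→B 24, S-β→B 12, S-γ→B 29, S-δ→B 5, S-ε→B 25
  routing cost 95, fixed 44 → total 139.
Compare {A, B}: routing cost 74 + fixed 99 = 173.
Compare {A}: routing cost 120 + fixed 55 = 175.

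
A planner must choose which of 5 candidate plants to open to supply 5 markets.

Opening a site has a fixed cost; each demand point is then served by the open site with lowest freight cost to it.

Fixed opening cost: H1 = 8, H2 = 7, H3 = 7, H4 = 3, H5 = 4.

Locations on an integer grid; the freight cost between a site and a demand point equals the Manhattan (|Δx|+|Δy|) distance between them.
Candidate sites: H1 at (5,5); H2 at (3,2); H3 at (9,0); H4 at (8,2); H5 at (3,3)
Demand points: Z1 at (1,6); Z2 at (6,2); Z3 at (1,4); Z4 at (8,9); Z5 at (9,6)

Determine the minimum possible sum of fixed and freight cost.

Open {H4, H5}: assign each demand point to its cheapest open site.
  Z1→H5 5, Z2→H4 2, Z3→H5 3, Z4→H4 7, Z5→H4 5
  freight cost 22, fixed 7 → total 29.
Compare {H1}: freight cost 26 + fixed 8 = 34.
Compare {H2, H4}: freight cost 24 + fixed 10 = 34.
Compare {H1, H4}: freight cost 24 + fixed 11 = 35.
All other subsets cost ≥ 34. Minimum total cost: 29.

29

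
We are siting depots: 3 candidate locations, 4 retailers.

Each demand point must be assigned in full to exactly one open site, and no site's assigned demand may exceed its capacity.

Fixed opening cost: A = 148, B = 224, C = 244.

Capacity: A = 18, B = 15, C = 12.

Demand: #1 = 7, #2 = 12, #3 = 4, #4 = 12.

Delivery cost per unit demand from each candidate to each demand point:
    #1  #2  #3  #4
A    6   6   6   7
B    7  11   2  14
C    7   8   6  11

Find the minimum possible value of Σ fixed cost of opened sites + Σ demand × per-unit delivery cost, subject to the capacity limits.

853

Open {A, B, C}; cheapest assignment that respects the capacities:
  A (cap 18, load 12): #4 — cost 12×7 = 84
  B (cap 15, load 11): #1, #3 — cost 7×7 + 4×2 = 57
  C (cap 12, load 12): #2 — cost 12×8 = 96
  Shipping 237, fixed 616 → total 853.
  Any other capacity-feasible assignment to {A, B, C} ships for at least 237.
Total demand is 35 and no other set of sites has combined capacity ≥ 35, so {A, B, C} is the only feasible choice of open sites. Minimum: 853.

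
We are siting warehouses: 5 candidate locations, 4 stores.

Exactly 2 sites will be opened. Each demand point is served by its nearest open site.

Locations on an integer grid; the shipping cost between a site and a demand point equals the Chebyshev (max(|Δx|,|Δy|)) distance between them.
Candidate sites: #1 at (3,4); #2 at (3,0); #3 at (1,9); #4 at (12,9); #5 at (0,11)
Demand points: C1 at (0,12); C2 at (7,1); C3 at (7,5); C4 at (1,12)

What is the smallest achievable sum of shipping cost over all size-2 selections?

10

Open {#1, #5}.
  C1→#5 1, C2→#1 4, C3→#1 4, C4→#5 1  ⇒ total 10.
Compare {#2, #5}: total 11.
Compare {#1, #3}: total 14.
No size-2 selection does better; minimum is 10.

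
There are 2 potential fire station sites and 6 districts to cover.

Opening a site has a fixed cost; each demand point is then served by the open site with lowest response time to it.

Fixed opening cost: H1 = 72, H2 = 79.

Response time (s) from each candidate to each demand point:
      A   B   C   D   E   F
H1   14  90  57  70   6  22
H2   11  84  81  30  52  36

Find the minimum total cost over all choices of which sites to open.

331

Open {H1}: assign each demand point to its cheapest open site.
  A→H1 14, B→H1 90, C→H1 57, D→H1 70, E→H1 6, F→H1 22
  response time 259, fixed 72 → total 331.
Compare {H1, H2}: response time 210 + fixed 151 = 361.
Compare {H2}: response time 294 + fixed 79 = 373.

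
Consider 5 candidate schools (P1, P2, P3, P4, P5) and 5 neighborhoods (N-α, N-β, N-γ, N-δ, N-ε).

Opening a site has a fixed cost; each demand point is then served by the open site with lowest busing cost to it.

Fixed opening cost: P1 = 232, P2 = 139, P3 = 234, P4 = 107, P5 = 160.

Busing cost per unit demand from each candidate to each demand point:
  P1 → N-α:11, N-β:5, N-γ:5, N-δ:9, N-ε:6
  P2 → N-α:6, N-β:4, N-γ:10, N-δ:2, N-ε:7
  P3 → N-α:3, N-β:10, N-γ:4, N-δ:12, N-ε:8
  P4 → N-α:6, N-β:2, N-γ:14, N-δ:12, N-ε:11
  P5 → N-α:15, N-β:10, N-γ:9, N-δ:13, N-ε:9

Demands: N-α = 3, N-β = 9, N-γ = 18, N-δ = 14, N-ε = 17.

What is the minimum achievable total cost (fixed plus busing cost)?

520

Open {P2}: assign each demand point to its cheapest open site.
  N-α→P2 3×6=18, N-β→P2 9×4=36, N-γ→P2 18×10=180, N-δ→P2 14×2=28, N-ε→P2 17×7=119
  busing cost 381, fixed 139 → total 520.
Compare {P2, P4}: busing cost 363 + fixed 246 = 609.
Compare {P1}: busing cost 396 + fixed 232 = 628.
Compare {P2, P3}: busing cost 264 + fixed 373 = 637.
All other subsets cost ≥ 609. Minimum total cost: 520.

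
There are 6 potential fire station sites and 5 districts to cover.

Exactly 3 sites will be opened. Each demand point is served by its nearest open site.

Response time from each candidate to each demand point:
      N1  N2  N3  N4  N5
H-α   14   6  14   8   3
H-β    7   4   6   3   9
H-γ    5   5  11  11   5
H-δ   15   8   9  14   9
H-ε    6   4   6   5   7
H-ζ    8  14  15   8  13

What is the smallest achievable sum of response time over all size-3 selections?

21

Open {H-α, H-β, H-γ}.
  N1→H-γ 5, N2→H-β 4, N3→H-β 6, N4→H-β 3, N5→H-α 3  ⇒ total 21.
Compare {H-α, H-β, H-ε}: total 22.
Compare {H-α, H-β, H-δ}: total 23.
No size-3 selection does better; minimum is 21.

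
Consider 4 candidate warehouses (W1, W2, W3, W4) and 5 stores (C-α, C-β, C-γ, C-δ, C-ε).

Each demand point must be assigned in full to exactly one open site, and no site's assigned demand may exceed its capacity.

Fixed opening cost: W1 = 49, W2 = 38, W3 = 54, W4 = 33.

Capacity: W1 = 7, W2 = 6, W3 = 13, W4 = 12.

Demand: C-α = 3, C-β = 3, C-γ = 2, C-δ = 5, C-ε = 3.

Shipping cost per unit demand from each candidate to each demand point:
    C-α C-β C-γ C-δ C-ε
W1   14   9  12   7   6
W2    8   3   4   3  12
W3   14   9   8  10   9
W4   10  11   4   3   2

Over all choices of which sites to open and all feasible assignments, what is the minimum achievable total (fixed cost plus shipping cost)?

133

Open {W2, W4}; cheapest assignment that respects the capacities:
  W2 (cap 6, load 6): C-α, C-β — cost 3×8 + 3×3 = 33
  W4 (cap 12, load 10): C-γ, C-δ, C-ε — cost 2×4 + 5×3 + 3×2 = 29
  Shipping 62, fixed 71 → total 133.
  Any other capacity-feasible assignment to {W2, W4} ships for at least 62.
Compare {W1, W4}: its best feasible assignment gives total 180.
Compare {W3, W4}: its best feasible assignment gives total 181.
Every other set of open sites that can feasibly serve all demand totals ≥ 180 even under its best assignment. Minimum: 133.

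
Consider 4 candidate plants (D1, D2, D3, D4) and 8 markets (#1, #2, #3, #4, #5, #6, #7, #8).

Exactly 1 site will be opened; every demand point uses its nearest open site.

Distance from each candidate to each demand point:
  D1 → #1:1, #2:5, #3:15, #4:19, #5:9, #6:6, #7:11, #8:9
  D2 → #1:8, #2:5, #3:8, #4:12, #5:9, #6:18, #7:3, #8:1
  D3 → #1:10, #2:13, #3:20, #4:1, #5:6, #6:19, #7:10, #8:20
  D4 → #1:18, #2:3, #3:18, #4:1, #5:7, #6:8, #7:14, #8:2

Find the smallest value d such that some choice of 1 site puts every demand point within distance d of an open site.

18

Open {D2}.
  Farthest demand point is #6 at distance 18 (to D2); all others are ≤ 18.
With {D4} the worst case is 18.
With {D1} the worst case is 19.
No size-1 selection achieves below 18.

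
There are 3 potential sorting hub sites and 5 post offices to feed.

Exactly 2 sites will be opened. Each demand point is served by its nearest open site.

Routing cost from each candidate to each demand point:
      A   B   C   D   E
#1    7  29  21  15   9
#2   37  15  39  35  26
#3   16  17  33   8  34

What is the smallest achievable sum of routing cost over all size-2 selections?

62

Open {#1, #3}.
  A→#1 7, B→#3 17, C→#1 21, D→#3 8, E→#1 9  ⇒ total 62.
Compare {#1, #2}: total 67.
Compare {#2, #3}: total 98.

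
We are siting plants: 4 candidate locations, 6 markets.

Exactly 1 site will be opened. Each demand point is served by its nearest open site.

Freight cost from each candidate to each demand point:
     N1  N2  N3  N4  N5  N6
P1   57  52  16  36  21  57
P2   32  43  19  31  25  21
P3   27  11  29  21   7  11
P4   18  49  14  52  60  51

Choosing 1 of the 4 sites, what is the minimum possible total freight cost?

Open {P3}.
  N1→P3 27, N2→P3 11, N3→P3 29, N4→P3 21, N5→P3 7, N6→P3 11  ⇒ total 106.
Compare {P2}: total 171.
Compare {P1}: total 239.
No size-1 selection does better; minimum is 106.

106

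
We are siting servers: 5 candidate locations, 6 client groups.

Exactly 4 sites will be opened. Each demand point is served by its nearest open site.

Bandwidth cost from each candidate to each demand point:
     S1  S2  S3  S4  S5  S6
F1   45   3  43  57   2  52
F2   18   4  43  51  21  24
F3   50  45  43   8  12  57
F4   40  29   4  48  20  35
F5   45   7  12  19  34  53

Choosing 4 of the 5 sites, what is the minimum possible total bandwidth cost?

59

Open {F1, F2, F3, F4}.
  S1→F2 18, S2→F1 3, S3→F4 4, S4→F3 8, S5→F1 2, S6→F2 24  ⇒ total 59.
Compare {F1, F2, F3, F5}: total 67.
Compare {F1, F2, F4, F5}: total 70.
No size-4 selection does better; minimum is 59.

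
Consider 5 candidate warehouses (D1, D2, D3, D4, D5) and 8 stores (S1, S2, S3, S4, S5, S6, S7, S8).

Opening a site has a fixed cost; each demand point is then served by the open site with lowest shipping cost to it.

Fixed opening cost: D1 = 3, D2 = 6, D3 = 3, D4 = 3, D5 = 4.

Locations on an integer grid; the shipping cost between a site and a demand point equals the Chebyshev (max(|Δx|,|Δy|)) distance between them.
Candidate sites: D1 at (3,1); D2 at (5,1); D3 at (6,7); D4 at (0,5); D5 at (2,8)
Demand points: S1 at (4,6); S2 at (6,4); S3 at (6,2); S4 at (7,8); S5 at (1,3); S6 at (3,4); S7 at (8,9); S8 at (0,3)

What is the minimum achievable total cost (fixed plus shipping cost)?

25

Open {D1, D3}: assign each demand point to its cheapest open site.
  S1→D3 2, S2→D1 3, S3→D1 3, S4→D3 1, S5→D1 2, S6→D1 3, S7→D3 2, S8→D1 3
  shipping cost 19, fixed 6 → total 25.
Compare {D3, D4}: shipping cost 20 + fixed 6 = 26.
Compare {D1, D3, D4}: shipping cost 18 + fixed 9 = 27.
Compare {D2, D3, D4}: shipping cost 16 + fixed 12 = 28.
All other subsets cost ≥ 26. Minimum total cost: 25.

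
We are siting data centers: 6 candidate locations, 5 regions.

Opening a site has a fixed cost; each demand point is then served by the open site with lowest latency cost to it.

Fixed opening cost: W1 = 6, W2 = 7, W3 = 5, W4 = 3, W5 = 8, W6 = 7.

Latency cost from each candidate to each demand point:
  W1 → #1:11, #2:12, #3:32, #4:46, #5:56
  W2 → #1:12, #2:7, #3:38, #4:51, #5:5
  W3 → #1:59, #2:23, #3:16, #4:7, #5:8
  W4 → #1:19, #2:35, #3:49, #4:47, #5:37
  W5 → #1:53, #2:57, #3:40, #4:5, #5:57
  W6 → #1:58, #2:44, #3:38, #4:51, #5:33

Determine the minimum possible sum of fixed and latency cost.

Open {W2, W3}: assign each demand point to its cheapest open site.
  #1→W2 12, #2→W2 7, #3→W3 16, #4→W3 7, #5→W2 5
  latency cost 47, fixed 12 → total 59.
Compare {W2, W3, W4}: latency cost 47 + fixed 15 = 62.
Compare {W1, W2, W3}: latency cost 46 + fixed 18 = 64.
Compare {W1, W3}: latency cost 54 + fixed 11 = 65.
All other subsets cost ≥ 62. Minimum total cost: 59.

59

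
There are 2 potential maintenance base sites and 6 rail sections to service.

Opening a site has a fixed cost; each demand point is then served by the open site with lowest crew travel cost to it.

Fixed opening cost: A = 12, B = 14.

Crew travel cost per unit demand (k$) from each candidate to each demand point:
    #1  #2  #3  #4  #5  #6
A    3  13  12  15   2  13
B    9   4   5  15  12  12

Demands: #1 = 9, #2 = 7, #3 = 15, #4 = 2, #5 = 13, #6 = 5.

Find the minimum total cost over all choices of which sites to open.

272

Open {A, B}: assign each demand point to its cheapest open site.
  #1→A 9×3=27, #2→B 7×4=28, #3→B 15×5=75, #4→A 2×15=30, #5→A 13×2=26, #6→B 5×12=60
  crew travel cost 246, fixed 26 → total 272.
Compare {A}: crew travel cost 419 + fixed 12 = 431.
Compare {B}: crew travel cost 430 + fixed 14 = 444.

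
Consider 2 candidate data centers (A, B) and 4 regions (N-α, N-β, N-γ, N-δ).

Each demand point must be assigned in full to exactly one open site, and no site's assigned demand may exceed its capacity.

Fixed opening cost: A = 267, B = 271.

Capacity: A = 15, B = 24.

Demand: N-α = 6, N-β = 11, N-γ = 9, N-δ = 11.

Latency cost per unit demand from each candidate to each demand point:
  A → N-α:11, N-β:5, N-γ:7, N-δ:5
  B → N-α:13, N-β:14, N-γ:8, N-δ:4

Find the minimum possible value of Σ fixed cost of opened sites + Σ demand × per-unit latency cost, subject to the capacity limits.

Open {A, B}; cheapest assignment that respects the capacities:
  A (cap 15, load 15): N-α, N-γ — cost 6×11 + 9×7 = 129
  B (cap 24, load 22): N-β, N-δ — cost 11×14 + 11×4 = 198
  Shipping 327, fixed 538 → total 865.
  Any other capacity-feasible assignment to {A, B} ships for at least 327.
Total demand is 37 and no other set of sites has combined capacity ≥ 37, so {A, B} is the only feasible choice of open sites. Minimum: 865.

865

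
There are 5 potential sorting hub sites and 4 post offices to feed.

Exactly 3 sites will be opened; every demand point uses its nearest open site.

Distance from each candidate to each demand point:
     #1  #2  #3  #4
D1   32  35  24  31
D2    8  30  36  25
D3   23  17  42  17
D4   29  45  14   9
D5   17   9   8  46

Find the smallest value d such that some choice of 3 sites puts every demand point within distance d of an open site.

Open {D2, D4, D5}.
  Farthest demand point is #2 at distance 9 (to D5); all others are ≤ 9.
With {D1, D3, D5} the worst case is 17.
With {D1, D4, D5} the worst case is 17.
No size-3 selection achieves below 9.

9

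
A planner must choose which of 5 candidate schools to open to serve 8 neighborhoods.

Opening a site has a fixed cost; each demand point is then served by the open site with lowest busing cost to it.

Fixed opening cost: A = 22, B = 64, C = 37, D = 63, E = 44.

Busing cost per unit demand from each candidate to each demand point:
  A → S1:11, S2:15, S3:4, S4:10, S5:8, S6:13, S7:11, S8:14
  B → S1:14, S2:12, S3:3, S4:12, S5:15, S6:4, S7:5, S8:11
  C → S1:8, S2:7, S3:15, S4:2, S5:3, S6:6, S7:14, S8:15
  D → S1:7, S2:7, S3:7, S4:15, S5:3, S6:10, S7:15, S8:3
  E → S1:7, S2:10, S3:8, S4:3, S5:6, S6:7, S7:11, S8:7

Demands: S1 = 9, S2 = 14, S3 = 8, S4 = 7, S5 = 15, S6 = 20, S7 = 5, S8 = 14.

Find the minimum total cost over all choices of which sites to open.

Open {B, C, D}: assign each demand point to its cheapest open site.
  S1→D 9×7=63, S2→C 14×7=98, S3→B 8×3=24, S4→C 7×2=14, S5→C 15×3=45, S6→B 20×4=80, S7→B 5×5=25, S8→D 14×3=42
  busing cost 391, fixed 164 → total 555.
Compare {B, D, E}: busing cost 398 + fixed 171 = 569.
Compare {A, B, C, D}: busing cost 391 + fixed 186 = 577.
Compare {B, D}: busing cost 461 + fixed 127 = 588.
All other subsets cost ≥ 569. Minimum total cost: 555.

555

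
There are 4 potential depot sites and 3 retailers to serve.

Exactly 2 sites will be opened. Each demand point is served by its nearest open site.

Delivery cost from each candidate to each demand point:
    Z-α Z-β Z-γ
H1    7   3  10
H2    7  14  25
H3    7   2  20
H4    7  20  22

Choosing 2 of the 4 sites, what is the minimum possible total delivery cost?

Open {H1, H3}.
  Z-α→H1 7, Z-β→H3 2, Z-γ→H1 10  ⇒ total 19.
Compare {H1, H2}: total 20.
Compare {H1, H4}: total 20.
No size-2 selection does better; minimum is 19.

19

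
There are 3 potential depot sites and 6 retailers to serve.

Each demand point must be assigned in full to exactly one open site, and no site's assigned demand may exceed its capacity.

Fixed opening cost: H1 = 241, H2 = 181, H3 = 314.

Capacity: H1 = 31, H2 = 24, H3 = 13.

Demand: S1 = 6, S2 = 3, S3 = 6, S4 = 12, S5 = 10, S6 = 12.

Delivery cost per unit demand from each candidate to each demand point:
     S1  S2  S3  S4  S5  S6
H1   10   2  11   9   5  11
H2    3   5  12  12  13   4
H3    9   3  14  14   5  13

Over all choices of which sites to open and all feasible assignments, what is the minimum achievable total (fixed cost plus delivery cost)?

718

Open {H1, H2}; cheapest assignment that respects the capacities:
  H1 (cap 31, load 31): S2, S3, S4, S5 — cost 3×2 + 6×11 + 12×9 + 10×5 = 230
  H2 (cap 24, load 18): S1, S6 — cost 6×3 + 12×4 = 66
  Shipping 296, fixed 422 → total 718.
  Any other capacity-feasible assignment to {H1, H2} ships for at least 296.
Compare {H1, H2, H3}: its best feasible assignment gives total 1032.
Every other set of open sites that can feasibly serve all demand totals ≥ 1032 even under its best assignment. Minimum: 718.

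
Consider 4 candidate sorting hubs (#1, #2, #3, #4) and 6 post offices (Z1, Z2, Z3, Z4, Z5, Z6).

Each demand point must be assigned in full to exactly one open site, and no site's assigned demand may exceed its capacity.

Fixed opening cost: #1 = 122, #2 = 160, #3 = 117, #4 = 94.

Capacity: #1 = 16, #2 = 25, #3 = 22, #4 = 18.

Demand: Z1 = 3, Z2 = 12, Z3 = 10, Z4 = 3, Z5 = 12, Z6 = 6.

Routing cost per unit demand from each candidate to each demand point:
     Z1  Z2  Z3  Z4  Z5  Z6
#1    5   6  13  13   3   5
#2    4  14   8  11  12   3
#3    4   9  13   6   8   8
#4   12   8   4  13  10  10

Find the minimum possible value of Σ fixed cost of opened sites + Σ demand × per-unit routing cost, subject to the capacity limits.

Open {#1, #3, #4}; cheapest assignment that respects the capacities:
  #1 (cap 16, load 15): Z1, Z5 — cost 3×5 + 12×3 = 51
  #3 (cap 22, load 21): Z2, Z4, Z6 — cost 12×9 + 3×6 + 6×8 = 174
  #4 (cap 18, load 10): Z3 — cost 10×4 = 40
  Shipping 265, fixed 333 → total 598.
  Any other capacity-feasible assignment to {#1, #3, #4} ships for at least 265.
Compare {#1, #2, #4}: its best feasible assignment gives total 651.
Compare {#1, #2, #3}: its best feasible assignment gives total 671.
Every other set of open sites that can feasibly serve all demand totals ≥ 651 even under its best assignment. Minimum: 598.

598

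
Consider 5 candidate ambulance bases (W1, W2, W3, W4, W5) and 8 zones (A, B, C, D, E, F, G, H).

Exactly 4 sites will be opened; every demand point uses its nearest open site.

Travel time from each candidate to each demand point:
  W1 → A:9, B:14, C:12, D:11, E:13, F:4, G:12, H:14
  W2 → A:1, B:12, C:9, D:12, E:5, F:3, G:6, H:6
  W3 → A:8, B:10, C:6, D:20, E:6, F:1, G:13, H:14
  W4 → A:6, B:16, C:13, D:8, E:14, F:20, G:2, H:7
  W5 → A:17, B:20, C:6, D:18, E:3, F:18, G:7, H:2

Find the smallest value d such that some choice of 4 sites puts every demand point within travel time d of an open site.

Open {W1, W2, W3, W4}.
  Farthest demand point is B at travel time 10 (to W3); all others are ≤ 10.
With {W1, W3, W4, W5} the worst case is 10.
With {W2, W3, W4, W5} the worst case is 10.
No size-4 selection achieves below 10.

10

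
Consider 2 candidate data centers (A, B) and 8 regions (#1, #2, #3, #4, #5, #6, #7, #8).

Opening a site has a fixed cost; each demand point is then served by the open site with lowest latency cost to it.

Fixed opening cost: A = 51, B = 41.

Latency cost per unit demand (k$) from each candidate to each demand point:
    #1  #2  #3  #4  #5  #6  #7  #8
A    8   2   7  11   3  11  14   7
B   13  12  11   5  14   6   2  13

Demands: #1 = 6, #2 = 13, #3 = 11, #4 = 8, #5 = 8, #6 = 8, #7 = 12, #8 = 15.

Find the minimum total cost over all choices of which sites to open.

484

Open {A, B}: assign each demand point to its cheapest open site.
  #1→A 6×8=48, #2→A 13×2=26, #3→A 11×7=77, #4→B 8×5=40, #5→A 8×3=24, #6→B 8×6=48, #7→B 12×2=24, #8→A 15×7=105
  latency cost 392, fixed 92 → total 484.
Compare {A}: latency cost 624 + fixed 51 = 675.
Compare {B}: latency cost 774 + fixed 41 = 815.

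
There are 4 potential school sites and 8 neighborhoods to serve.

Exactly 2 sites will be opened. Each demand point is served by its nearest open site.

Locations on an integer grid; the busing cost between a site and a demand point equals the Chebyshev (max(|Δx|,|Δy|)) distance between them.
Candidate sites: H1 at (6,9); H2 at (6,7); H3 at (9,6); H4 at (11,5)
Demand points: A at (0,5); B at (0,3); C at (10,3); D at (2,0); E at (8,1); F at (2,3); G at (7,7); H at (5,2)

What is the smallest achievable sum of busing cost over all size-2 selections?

35

Open {H2, H4}.
  A→H2 6, B→H2 6, C→H4 2, D→H2 7, E→H4 4, F→H2 4, G→H2 1, H→H2 5  ⇒ total 35.
Compare {H2, H3}: total 36.
Compare {H1, H2}: total 39.
No size-2 selection does better; minimum is 35.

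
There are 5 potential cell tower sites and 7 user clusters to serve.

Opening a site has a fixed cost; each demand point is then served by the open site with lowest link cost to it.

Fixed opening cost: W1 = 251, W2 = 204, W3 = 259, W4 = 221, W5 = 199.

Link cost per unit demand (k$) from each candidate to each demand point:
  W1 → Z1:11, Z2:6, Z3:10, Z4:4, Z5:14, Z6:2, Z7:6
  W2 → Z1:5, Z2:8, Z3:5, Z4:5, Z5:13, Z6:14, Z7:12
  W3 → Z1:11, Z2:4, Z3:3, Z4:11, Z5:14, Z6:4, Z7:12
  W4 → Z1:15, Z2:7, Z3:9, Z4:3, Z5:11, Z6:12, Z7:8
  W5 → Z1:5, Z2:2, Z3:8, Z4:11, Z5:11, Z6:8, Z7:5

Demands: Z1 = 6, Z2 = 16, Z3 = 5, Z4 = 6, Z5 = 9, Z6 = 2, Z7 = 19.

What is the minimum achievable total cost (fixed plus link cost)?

Open {W5}: assign each demand point to its cheapest open site.
  Z1→W5 6×5=30, Z2→W5 16×2=32, Z3→W5 5×8=40, Z4→W5 6×11=66, Z5→W5 9×11=99, Z6→W5 2×8=16, Z7→W5 19×5=95
  link cost 378, fixed 199 → total 577.
Compare {W2, W5}: link cost 327 + fixed 403 = 730.
Compare {W1}: link cost 480 + fixed 251 = 731.
Compare {W4, W5}: link cost 330 + fixed 420 = 750.
All other subsets cost ≥ 730. Minimum total cost: 577.

577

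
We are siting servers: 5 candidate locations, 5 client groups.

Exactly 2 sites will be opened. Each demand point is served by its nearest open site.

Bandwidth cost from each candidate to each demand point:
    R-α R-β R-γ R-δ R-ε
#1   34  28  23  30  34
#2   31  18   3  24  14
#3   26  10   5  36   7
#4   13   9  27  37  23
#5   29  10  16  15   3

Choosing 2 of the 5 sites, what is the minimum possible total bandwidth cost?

Open {#4, #5}.
  R-α→#4 13, R-β→#4 9, R-γ→#5 16, R-δ→#5 15, R-ε→#5 3  ⇒ total 56.
Compare {#3, #5}: total 59.
Compare {#2, #5}: total 60.
No size-2 selection does better; minimum is 56.

56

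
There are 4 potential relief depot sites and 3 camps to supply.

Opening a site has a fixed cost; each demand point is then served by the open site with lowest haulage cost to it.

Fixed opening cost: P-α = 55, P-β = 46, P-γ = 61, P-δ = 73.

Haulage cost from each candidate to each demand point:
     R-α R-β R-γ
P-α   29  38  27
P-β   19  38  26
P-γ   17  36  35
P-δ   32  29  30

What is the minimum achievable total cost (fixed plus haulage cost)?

Open {P-β}: assign each demand point to its cheapest open site.
  R-α→P-β 19, R-β→P-β 38, R-γ→P-β 26
  haulage cost 83, fixed 46 → total 129.
Compare {P-α}: haulage cost 94 + fixed 55 = 149.
Compare {P-γ}: haulage cost 88 + fixed 61 = 149.
Compare {P-δ}: haulage cost 91 + fixed 73 = 164.
All other subsets cost ≥ 149. Minimum total cost: 129.

129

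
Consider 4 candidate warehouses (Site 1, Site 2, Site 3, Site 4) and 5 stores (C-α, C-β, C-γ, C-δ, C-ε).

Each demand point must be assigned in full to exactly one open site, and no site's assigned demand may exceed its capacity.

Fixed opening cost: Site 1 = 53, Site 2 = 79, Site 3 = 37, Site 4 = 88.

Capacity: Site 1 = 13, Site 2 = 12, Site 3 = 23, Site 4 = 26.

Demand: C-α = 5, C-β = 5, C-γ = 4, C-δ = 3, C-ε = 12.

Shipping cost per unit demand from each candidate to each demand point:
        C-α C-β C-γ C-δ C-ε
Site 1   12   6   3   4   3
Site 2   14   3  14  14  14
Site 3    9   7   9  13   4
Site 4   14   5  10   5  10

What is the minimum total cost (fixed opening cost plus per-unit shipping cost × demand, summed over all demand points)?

Open {Site 1, Site 3}; cheapest assignment that respects the capacities:
  Site 1 (cap 13, load 12): C-β, C-γ, C-δ — cost 5×6 + 4×3 + 3×4 = 54
  Site 3 (cap 23, load 17): C-α, C-ε — cost 5×9 + 12×4 = 93
  Shipping 147, fixed 90 → total 237.
  Any other capacity-feasible assignment to {Site 1, Site 3} ships for at least 147.
Compare {Site 3, Site 4}: its best feasible assignment gives total 294.
Compare {Site 1, Site 2, Site 3}: its best feasible assignment gives total 301.
Every other set of open sites that can feasibly serve all demand totals ≥ 294 even under its best assignment. Minimum: 237.

237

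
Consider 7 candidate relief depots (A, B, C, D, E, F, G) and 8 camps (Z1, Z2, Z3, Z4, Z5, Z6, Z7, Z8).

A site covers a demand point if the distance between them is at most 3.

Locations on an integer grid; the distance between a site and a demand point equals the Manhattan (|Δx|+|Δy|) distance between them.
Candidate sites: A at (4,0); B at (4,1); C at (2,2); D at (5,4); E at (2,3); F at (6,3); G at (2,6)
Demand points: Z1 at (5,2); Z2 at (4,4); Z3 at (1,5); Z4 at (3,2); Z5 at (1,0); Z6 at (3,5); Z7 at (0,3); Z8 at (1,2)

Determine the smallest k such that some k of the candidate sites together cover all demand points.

Coverage sets (demand points within 3 of each site):
  A: {Z1, Z4, Z5}
  B: {Z1, Z2, Z4}
  C: {Z1, Z4, Z5, Z7, Z8}
  D: {Z1, Z2, Z6}
  E: {Z2, Z3, Z4, Z6, Z7, Z8}
  F: {Z1, Z2}
  G: {Z3, Z6}
No single site covers all 8 demand points.
But {A, E} covers everything, so the minimum is 2.

2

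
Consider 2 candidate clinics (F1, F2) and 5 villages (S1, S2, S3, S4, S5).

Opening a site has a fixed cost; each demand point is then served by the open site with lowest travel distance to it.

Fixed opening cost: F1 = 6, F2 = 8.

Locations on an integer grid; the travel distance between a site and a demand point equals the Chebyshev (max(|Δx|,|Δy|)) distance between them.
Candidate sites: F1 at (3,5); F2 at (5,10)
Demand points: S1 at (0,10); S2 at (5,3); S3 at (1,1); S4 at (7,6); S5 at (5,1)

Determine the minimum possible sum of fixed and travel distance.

25

Open {F1}: assign each demand point to its cheapest open site.
  S1→F1 5, S2→F1 2, S3→F1 4, S4→F1 4, S5→F1 4
  travel distance 19, fixed 6 → total 25.
Compare {F1, F2}: travel distance 19 + fixed 14 = 33.
Compare {F2}: travel distance 34 + fixed 8 = 42.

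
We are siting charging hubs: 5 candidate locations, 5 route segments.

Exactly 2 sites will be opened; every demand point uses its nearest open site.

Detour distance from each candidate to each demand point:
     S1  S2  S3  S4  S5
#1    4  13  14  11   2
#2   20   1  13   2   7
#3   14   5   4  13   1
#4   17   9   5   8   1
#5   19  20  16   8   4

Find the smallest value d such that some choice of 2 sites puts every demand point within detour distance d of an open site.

9

Open {#1, #4}.
  Farthest demand point is S2 at detour distance 9 (to #4); all others are ≤ 9.
With {#1, #3} the worst case is 11.
With {#1, #2} the worst case is 13.
No size-2 selection achieves below 9.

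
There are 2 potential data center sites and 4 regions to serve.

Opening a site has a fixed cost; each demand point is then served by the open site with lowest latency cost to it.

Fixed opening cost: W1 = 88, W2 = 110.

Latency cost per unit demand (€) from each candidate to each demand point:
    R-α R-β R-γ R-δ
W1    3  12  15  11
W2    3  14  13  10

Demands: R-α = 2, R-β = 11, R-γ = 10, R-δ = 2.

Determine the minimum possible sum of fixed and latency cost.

398

Open {W1}: assign each demand point to its cheapest open site.
  R-α→W1 2×3=6, R-β→W1 11×12=132, R-γ→W1 10×15=150, R-δ→W1 2×11=22
  latency cost 310, fixed 88 → total 398.
Compare {W2}: latency cost 310 + fixed 110 = 420.
Compare {W1, W2}: latency cost 288 + fixed 198 = 486.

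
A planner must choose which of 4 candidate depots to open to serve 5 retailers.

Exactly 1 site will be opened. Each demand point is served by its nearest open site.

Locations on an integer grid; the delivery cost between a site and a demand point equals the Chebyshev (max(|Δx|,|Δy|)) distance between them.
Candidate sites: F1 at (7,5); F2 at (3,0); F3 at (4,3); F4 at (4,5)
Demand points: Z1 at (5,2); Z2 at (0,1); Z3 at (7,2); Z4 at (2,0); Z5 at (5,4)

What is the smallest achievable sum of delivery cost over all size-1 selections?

Open {F3}.
  Z1→F3 1, Z2→F3 4, Z3→F3 3, Z4→F3 3, Z5→F3 1  ⇒ total 12.
Compare {F2}: total 14.
Compare {F4}: total 16.
No size-1 selection does better; minimum is 12.

12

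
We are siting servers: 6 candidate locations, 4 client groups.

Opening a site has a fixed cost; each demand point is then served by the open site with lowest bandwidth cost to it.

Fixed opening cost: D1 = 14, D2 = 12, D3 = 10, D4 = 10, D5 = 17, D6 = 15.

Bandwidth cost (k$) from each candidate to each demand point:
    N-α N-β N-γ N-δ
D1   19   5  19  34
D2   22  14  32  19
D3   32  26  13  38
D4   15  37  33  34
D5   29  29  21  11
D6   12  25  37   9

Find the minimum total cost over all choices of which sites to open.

74

Open {D1, D6}: assign each demand point to its cheapest open site.
  N-α→D6 12, N-β→D1 5, N-γ→D1 19, N-δ→D6 9
  bandwidth cost 45, fixed 29 → total 74.
Compare {D1, D3, D6}: bandwidth cost 39 + fixed 39 = 78.
Compare {D3, D6}: bandwidth cost 59 + fixed 25 = 84.
Compare {D1, D4, D6}: bandwidth cost 45 + fixed 39 = 84.
All other subsets cost ≥ 78. Minimum total cost: 74.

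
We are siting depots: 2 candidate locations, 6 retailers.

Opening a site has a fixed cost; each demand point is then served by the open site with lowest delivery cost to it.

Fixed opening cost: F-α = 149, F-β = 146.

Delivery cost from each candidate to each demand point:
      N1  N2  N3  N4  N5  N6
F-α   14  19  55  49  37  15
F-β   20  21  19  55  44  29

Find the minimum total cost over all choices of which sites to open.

334

Open {F-β}: assign each demand point to its cheapest open site.
  N1→F-β 20, N2→F-β 21, N3→F-β 19, N4→F-β 55, N5→F-β 44, N6→F-β 29
  delivery cost 188, fixed 146 → total 334.
Compare {F-α}: delivery cost 189 + fixed 149 = 338.
Compare {F-α, F-β}: delivery cost 153 + fixed 295 = 448.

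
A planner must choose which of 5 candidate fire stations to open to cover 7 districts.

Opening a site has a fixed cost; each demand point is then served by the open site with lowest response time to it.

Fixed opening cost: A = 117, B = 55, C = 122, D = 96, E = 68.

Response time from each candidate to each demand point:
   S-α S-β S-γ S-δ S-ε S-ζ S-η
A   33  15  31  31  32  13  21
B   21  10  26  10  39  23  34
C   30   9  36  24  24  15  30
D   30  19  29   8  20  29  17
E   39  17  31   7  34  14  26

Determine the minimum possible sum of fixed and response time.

Open {B}: assign each demand point to its cheapest open site.
  S-α→B 21, S-β→B 10, S-γ→B 26, S-δ→B 10, S-ε→B 39, S-ζ→B 23, S-η→B 34
  response time 163, fixed 55 → total 218.
Compare {E}: response time 168 + fixed 68 = 236.
Compare {D}: response time 152 + fixed 96 = 248.
Compare {B, E}: response time 138 + fixed 123 = 261.
All other subsets cost ≥ 236. Minimum total cost: 218.

218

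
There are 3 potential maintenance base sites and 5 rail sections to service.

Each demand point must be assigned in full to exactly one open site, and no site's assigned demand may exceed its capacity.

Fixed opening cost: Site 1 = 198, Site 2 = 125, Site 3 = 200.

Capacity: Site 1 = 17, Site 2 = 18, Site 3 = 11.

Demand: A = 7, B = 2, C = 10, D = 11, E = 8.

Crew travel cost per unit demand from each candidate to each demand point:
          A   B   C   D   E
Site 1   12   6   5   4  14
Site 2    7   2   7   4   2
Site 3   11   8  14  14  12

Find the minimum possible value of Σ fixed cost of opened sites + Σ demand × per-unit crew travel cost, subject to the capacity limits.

Open {Site 1, Site 2, Site 3}; cheapest assignment that respects the capacities:
  Site 1 (cap 17, load 13): B, D — cost 2×6 + 11×4 = 56
  Site 2 (cap 18, load 18): C, E — cost 10×7 + 8×2 = 86
  Site 3 (cap 11, load 7): A — cost 7×11 = 77
  Shipping 219, fixed 523 → total 742.
  Any other capacity-feasible assignment to {Site 1, Site 2, Site 3} ships for at least 219.
Total demand is 38 and no other set of sites has combined capacity ≥ 38, so {Site 1, Site 2, Site 3} is the only feasible choice of open sites. Minimum: 742.

742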